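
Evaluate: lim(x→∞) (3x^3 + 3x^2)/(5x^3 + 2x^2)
This is an ∞/∞ indeterminate form.

Apply L'Hôpital's rule: differentiate numerator and denominator separately.
  f(x) = 3·x^3 + 3·x^2   ⇒   f'(x) = 9·x^2 + 6·x
  g(x) = 5·x^3 + 2·x^2   ⇒   g'(x) = 15·x^2 + 4·x
  lim(x→∞) f'(x)/g'(x) = lim(x→∞) (9·x^2 + 6·x)/(15·x^2 + 4·x)
  = 3/5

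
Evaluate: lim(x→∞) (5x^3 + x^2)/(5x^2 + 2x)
This is an ∞/∞ indeterminate form.

Apply L'Hôpital's rule: differentiate numerator and denominator separately.
  f(x) = 5·x^3 + x^2   ⇒   f'(x) = 15·x^2 + 2·x
  g(x) = 5·x^2 + 2·x   ⇒   g'(x) = 10·x + 2
  lim(x→∞) f'(x)/g'(x) = lim(x→∞) (15·x^2 + 2·x)/(10·x + 2)
  = ∞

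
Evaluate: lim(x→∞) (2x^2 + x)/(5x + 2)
This is an ∞/∞ indeterminate form.

Apply L'Hôpital's rule: differentiate numerator and denominator separately.
  f(x) = 2·x^2 + x   ⇒   f'(x) = 4·x + 1
  g(x) = 5·x + 2   ⇒   g'(x) = 5
  lim(x→∞) f'(x)/g'(x) = lim(x→∞) (4·x + 1)/(5)
  = ∞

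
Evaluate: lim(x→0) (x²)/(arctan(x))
This is a 0/0 indeterminate form.

Apply L'Hôpital's rule: differentiate numerator and denominator separately.
  f(x) = x^2   ⇒   f'(x) = 2·x
  g(x) = atan(x)   ⇒   g'(x) = 1/(x^2 + 1)
  lim(x→0) f'(x)/g'(x) = lim(x→0) (2·x)/(1/(x^2 + 1))
  = 0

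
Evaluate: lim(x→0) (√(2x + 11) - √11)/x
This is a standard limit.

Factor or rationalize the expression:
  lim(x→0) (√(2x + 11) - √11)/x = sqrt(11)/11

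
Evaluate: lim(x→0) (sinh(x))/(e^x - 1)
This is a 0/0 indeterminate form.

Apply L'Hôpital's rule: differentiate numerator and denominator separately.
  f(x) = sinh(x)   ⇒   f'(x) = cosh(x)
  g(x) = e^(x) - 1   ⇒   g'(x) = e^(x)
  lim(x→0) f'(x)/g'(x) = lim(x→0) (cosh(x))/(e^(x))
  = 1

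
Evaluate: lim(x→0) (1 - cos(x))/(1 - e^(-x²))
This is a 0/0 indeterminate form.

Apply L'Hôpital's rule: differentiate numerator and denominator separately.
  f(x) = 1 - cos(x)   ⇒   f'(x) = sin(x)
  g(x) = 1 - e^(-x^2)   ⇒   g'(x) = 2·x·e^(-x^2)
  lim(x→0) f'(x)/g'(x) = lim(x→0) (sin(x))/(2·x·e^(-x^2))
  = 1/2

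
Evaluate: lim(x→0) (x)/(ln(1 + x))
This is a 0/0 indeterminate form.

Apply L'Hôpital's rule: differentiate numerator and denominator separately.
  f(x) = x   ⇒   f'(x) = 1
  g(x) = ln(x + 1)   ⇒   g'(x) = 1/(x + 1)
  lim(x→0) f'(x)/g'(x) = lim(x→0) (1)/(1/(x + 1))
  = 1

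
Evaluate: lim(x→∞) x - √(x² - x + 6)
This is an ∞-∞ indeterminate form.

Combine fractions or rationalize to convert ∞-∞ to 0/0 form:
  lim(x→∞) x - √(x² - x + 6) = 1/2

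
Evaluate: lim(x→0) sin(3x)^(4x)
This is an exponential indeterminate form.

For exponential indeterminate forms, take the natural log:
  Let L = lim(x→0) sin(3x)^(4x)
  Then ln(L) = lim(x→0) [exponent × ln(base)]
  Evaluate using L'Hôpital or standard limits, then exponentiate.
  L = 1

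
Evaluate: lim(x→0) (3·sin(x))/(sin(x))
This is a 0/0 indeterminate form.

Apply L'Hôpital's rule: differentiate numerator and denominator separately.
  f(x) = 3·sin(x)   ⇒   f'(x) = 3·cos(x)
  g(x) = sin(x)   ⇒   g'(x) = cos(x)
  lim(x→0) f'(x)/g'(x) = lim(x→0) (3·cos(x))/(cos(x))
  = 3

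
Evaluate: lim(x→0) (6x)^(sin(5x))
This is an exponential indeterminate form.

For exponential indeterminate forms, take the natural log:
  Let L = lim(x→0) (6x)^(sin(5x))
  Then ln(L) = lim(x→0) [exponent × ln(base)]
  Evaluate using L'Hôpital or standard limits, then exponentiate.
  L = 1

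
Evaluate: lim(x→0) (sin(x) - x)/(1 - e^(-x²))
This is a 0/0 indeterminate form.

Apply L'Hôpital's rule: differentiate numerator and denominator separately.
  f(x) = -x + sin(x)   ⇒   f'(x) = cos(x) - 1
  g(x) = 1 - e^(-x^2)   ⇒   g'(x) = 2·x·e^(-x^2)
  lim(x→0) f'(x)/g'(x) = lim(x→0) (cos(x) - 1)/(2·x·e^(-x^2))
  = 0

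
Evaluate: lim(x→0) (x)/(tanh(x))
This is a 0/0 indeterminate form.

Apply L'Hôpital's rule: differentiate numerator and denominator separately.
  f(x) = x   ⇒   f'(x) = 1
  g(x) = tanh(x)   ⇒   g'(x) = 1 - tanh(x)^2
  lim(x→0) f'(x)/g'(x) = lim(x→0) (1)/(1 - tanh(x)^2)
  = 1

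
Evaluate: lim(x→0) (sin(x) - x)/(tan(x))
This is a 0/0 indeterminate form.

Apply L'Hôpital's rule: differentiate numerator and denominator separately.
  f(x) = -x + sin(x)   ⇒   f'(x) = cos(x) - 1
  g(x) = tan(x)   ⇒   g'(x) = tan(x)^2 + 1
  lim(x→0) f'(x)/g'(x) = lim(x→0) (cos(x) - 1)/(tan(x)^2 + 1)
  = 0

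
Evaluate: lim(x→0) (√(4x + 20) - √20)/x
This is a standard limit.

Factor or rationalize the expression:
  lim(x→0) (√(4x + 20) - √20)/x = sqrt(5)/5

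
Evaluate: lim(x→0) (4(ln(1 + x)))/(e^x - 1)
This is a 0/0 indeterminate form.

Apply L'Hôpital's rule: differentiate numerator and denominator separately.
  f(x) = 4·ln(x + 1)   ⇒   f'(x) = 4/(x + 1)
  g(x) = e^(x) - 1   ⇒   g'(x) = e^(x)
  lim(x→0) f'(x)/g'(x) = lim(x→0) (4/(x + 1))/(e^(x))
  = 4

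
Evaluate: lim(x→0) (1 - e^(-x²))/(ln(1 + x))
This is a 0/0 indeterminate form.

Apply L'Hôpital's rule: differentiate numerator and denominator separately.
  f(x) = 1 - e^(-x^2)   ⇒   f'(x) = 2·x·e^(-x^2)
  g(x) = ln(x + 1)   ⇒   g'(x) = 1/(x + 1)
  lim(x→0) f'(x)/g'(x) = lim(x→0) (2·x·e^(-x^2))/(1/(x + 1))
  = 0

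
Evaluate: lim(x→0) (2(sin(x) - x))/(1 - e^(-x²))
This is a 0/0 indeterminate form.

Apply L'Hôpital's rule: differentiate numerator and denominator separately.
  f(x) = -2·x + 2·sin(x)   ⇒   f'(x) = 2·cos(x) - 2
  g(x) = 1 - e^(-x^2)   ⇒   g'(x) = 2·x·e^(-x^2)
  lim(x→0) f'(x)/g'(x) = lim(x→0) (2·cos(x) - 2)/(2·x·e^(-x^2))
  = 0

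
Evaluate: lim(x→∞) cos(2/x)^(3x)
This is an exponential indeterminate form.

For exponential indeterminate forms, take the natural log:
  Let L = lim(x→∞) cos(2/x)^(3x)
  Then ln(L) = lim(x→∞) [exponent × ln(base)]
  Evaluate using L'Hôpital or standard limits, then exponentiate.
  L = 1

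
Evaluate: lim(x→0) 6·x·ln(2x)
This is a 0·∞ indeterminate form.

Rewrite 0·∞ as a quotient (0/0 or ∞/∞ form), then apply L'Hôpital's rule:
  lim(x→0) 6·x·ln(2x) = 0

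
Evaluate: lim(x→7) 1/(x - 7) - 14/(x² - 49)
This is an ∞-∞ indeterminate form.

Combine fractions or rationalize to convert ∞-∞ to 0/0 form:
  lim(x→7) 1/(x - 7) - 14/(x² - 49) = 1/14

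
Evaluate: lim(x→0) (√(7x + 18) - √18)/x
This is a standard limit.

Factor or rationalize the expression:
  lim(x→0) (√(7x + 18) - √18)/x = 7·sqrt(2)/12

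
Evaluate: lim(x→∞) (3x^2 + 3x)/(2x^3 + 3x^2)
This is an ∞/∞ indeterminate form.

Apply L'Hôpital's rule: differentiate numerator and denominator separately.
  f(x) = 3·x^2 + 3·x   ⇒   f'(x) = 6·x + 3
  g(x) = 2·x^3 + 3·x^2   ⇒   g'(x) = 6·x^2 + 6·x
  lim(x→∞) f'(x)/g'(x) = lim(x→∞) (6·x + 3)/(6·x^2 + 6·x)
  = 0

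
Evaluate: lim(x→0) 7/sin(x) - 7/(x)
This is an ∞-∞ indeterminate form.

Combine fractions or rationalize to convert ∞-∞ to 0/0 form:
  lim(x→0) 7/sin(x) - 7/(x) = 0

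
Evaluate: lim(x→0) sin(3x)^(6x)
This is an exponential indeterminate form.

For exponential indeterminate forms, take the natural log:
  Let L = lim(x→0) sin(3x)^(6x)
  Then ln(L) = lim(x→0) [exponent × ln(base)]
  Evaluate using L'Hôpital or standard limits, then exponentiate.
  L = 1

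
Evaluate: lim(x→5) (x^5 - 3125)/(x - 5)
This is a standard limit.

Factor or rationalize the expression:
  lim(x→5) (x^5 - 3125)/(x - 5) = 3125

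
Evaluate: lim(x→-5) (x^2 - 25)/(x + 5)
This is a standard limit.

Factor or rationalize the expression:
  lim(x→-5) (x^2 - 25)/(x + 5) = -10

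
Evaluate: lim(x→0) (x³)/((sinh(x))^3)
This is a 0/0 indeterminate form.

Apply L'Hôpital's rule: differentiate numerator and denominator separately.
  f(x) = x^3   ⇒   f'(x) = 3·x^2
  g(x) = sinh(x)^3   ⇒   g'(x) = 3·sinh(x)^2·cosh(x)
  lim(x→0) f'(x)/g'(x) = lim(x→0) (3·x^2)/(3·sinh(x)^2·cosh(x))
  = 1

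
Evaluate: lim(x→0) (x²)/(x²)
This is a 0/0 indeterminate form.

Apply L'Hôpital's rule: differentiate numerator and denominator separately.
  f(x) = x^2   ⇒   f'(x) = 2·x
  g(x) = x^2   ⇒   g'(x) = 2·x
  lim(x→0) f'(x)/g'(x) = lim(x→0) (2·x)/(2·x)
  = 1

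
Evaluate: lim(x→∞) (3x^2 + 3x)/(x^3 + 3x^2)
This is an ∞/∞ indeterminate form.

Apply L'Hôpital's rule: differentiate numerator and denominator separately.
  f(x) = 3·x^2 + 3·x   ⇒   f'(x) = 6·x + 3
  g(x) = x^3 + 3·x^2   ⇒   g'(x) = 3·x^2 + 6·x
  lim(x→∞) f'(x)/g'(x) = lim(x→∞) (6·x + 3)/(3·x^2 + 6·x)
  = 0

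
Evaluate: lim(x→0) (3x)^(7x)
This is an exponential indeterminate form.

For exponential indeterminate forms, take the natural log:
  Let L = lim(x→0) (3x)^(7x)
  Then ln(L) = lim(x→0) [exponent × ln(base)]
  Evaluate using L'Hôpital or standard limits, then exponentiate.
  L = 1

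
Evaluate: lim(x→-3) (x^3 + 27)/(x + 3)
This is a standard limit.

Factor or rationalize the expression:
  lim(x→-3) (x^3 + 27)/(x + 3) = 27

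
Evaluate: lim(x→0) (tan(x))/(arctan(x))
This is a 0/0 indeterminate form.

Apply L'Hôpital's rule: differentiate numerator and denominator separately.
  f(x) = tan(x)   ⇒   f'(x) = tan(x)^2 + 1
  g(x) = atan(x)   ⇒   g'(x) = 1/(x^2 + 1)
  lim(x→0) f'(x)/g'(x) = lim(x→0) (tan(x)^2 + 1)/(1/(x^2 + 1))
  = 1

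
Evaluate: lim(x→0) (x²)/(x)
This is a 0/0 indeterminate form.

Apply L'Hôpital's rule: differentiate numerator and denominator separately.
  f(x) = x^2   ⇒   f'(x) = 2·x
  g(x) = x   ⇒   g'(x) = 1
  lim(x→0) f'(x)/g'(x) = lim(x→0) (2·x)/(1)
  = 0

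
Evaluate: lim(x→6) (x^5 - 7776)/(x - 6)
This is a standard limit.

Factor or rationalize the expression:
  lim(x→6) (x^5 - 7776)/(x - 6) = 6480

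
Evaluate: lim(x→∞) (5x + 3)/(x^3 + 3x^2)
This is an ∞/∞ indeterminate form.

Apply L'Hôpital's rule: differentiate numerator and denominator separately.
  f(x) = 5·x + 3   ⇒   f'(x) = 5
  g(x) = x^3 + 3·x^2   ⇒   g'(x) = 3·x^2 + 6·x
  lim(x→∞) f'(x)/g'(x) = lim(x→∞) (5)/(3·x^2 + 6·x)
  = 0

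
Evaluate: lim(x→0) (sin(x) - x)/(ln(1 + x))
This is a 0/0 indeterminate form.

Apply L'Hôpital's rule: differentiate numerator and denominator separately.
  f(x) = -x + sin(x)   ⇒   f'(x) = cos(x) - 1
  g(x) = ln(x + 1)   ⇒   g'(x) = 1/(x + 1)
  lim(x→0) f'(x)/g'(x) = lim(x→0) (cos(x) - 1)/(1/(x + 1))
  = 0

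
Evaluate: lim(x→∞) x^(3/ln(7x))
This is an exponential indeterminate form.

For exponential indeterminate forms, take the natural log:
  Let L = lim(x→∞) x^(3/ln(7x))
  Then ln(L) = lim(x→∞) [exponent × ln(base)]
  Evaluate using L'Hôpital or standard limits, then exponentiate.
  L = e^(3)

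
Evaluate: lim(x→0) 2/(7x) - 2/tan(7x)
This is an ∞-∞ indeterminate form.

Combine fractions or rationalize to convert ∞-∞ to 0/0 form:
  lim(x→0) 2/(7x) - 2/tan(7x) = 0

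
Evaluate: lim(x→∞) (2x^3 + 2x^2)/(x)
This is an ∞/∞ indeterminate form.

Apply L'Hôpital's rule: differentiate numerator and denominator separately.
  f(x) = 2·x^3 + 2·x^2   ⇒   f'(x) = 6·x^2 + 4·x
  g(x) = x   ⇒   g'(x) = 1
  lim(x→∞) f'(x)/g'(x) = lim(x→∞) (6·x^2 + 4·x)/(1)
  = ∞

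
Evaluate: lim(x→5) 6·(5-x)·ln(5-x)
This is a 0·∞ indeterminate form.

Rewrite 0·∞ as a quotient (0/0 or ∞/∞ form), then apply L'Hôpital's rule:
  lim(x→5) 6·(5-x)·ln(5-x) = 0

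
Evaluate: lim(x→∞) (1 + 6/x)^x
This is an exponential indeterminate form.

For exponential indeterminate forms, take the natural log:
  Let L = lim(x→∞) (1 + 6/x)^x
  Then ln(L) = lim(x→∞) [exponent × ln(base)]
  Evaluate using L'Hôpital or standard limits, then exponentiate.
  L = e^(6)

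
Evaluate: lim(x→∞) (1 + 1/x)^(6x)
This is an exponential indeterminate form.

For exponential indeterminate forms, take the natural log:
  Let L = lim(x→∞) (1 + 1/x)^(6x)
  Then ln(L) = lim(x→∞) [exponent × ln(base)]
  Evaluate using L'Hôpital or standard limits, then exponentiate.
  L = e^(6)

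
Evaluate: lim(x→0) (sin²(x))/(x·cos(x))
This is a 0/0 indeterminate form.

Apply L'Hôpital's rule: differentiate numerator and denominator separately.
  f(x) = sin(x)^2   ⇒   f'(x) = 2·sin(x)·cos(x)
  g(x) = x·cos(x)   ⇒   g'(x) = -x·sin(x) + cos(x)
  lim(x→0) f'(x)/g'(x) = lim(x→0) (2·sin(x)·cos(x))/(-x·sin(x) + cos(x))
  = 0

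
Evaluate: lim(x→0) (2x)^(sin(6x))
This is an exponential indeterminate form.

For exponential indeterminate forms, take the natural log:
  Let L = lim(x→0) (2x)^(sin(6x))
  Then ln(L) = lim(x→0) [exponent × ln(base)]
  Evaluate using L'Hôpital or standard limits, then exponentiate.
  L = 1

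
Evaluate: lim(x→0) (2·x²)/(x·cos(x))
This is a 0/0 indeterminate form.

Apply L'Hôpital's rule: differentiate numerator and denominator separately.
  f(x) = 2·x^2   ⇒   f'(x) = 4·x
  g(x) = x·cos(x)   ⇒   g'(x) = -x·sin(x) + cos(x)
  lim(x→0) f'(x)/g'(x) = lim(x→0) (4·x)/(-x·sin(x) + cos(x))
  = 0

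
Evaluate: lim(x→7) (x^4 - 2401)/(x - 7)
This is a standard limit.

Factor or rationalize the expression:
  lim(x→7) (x^4 - 2401)/(x - 7) = 1372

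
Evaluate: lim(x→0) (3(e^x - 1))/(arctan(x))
This is a 0/0 indeterminate form.

Apply L'Hôpital's rule: differentiate numerator and denominator separately.
  f(x) = 3·e^(x) - 3   ⇒   f'(x) = 3·e^(x)
  g(x) = atan(x)   ⇒   g'(x) = 1/(x^2 + 1)
  lim(x→0) f'(x)/g'(x) = lim(x→0) (3·e^(x))/(1/(x^2 + 1))
  = 3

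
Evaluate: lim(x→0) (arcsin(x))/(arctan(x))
This is a 0/0 indeterminate form.

Apply L'Hôpital's rule: differentiate numerator and denominator separately.
  f(x) = asin(x)   ⇒   f'(x) = 1/sqrt(1 - x^2)
  g(x) = atan(x)   ⇒   g'(x) = 1/(x^2 + 1)
  lim(x→0) f'(x)/g'(x) = lim(x→0) (1/sqrt(1 - x^2))/(1/(x^2 + 1))
  = 1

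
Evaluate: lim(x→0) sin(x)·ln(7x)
This is a 0·∞ indeterminate form.

Rewrite 0·∞ as a quotient (0/0 or ∞/∞ form), then apply L'Hôpital's rule:
  lim(x→0) sin(x)·ln(7x) = 0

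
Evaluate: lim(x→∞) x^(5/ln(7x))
This is an exponential indeterminate form.

For exponential indeterminate forms, take the natural log:
  Let L = lim(x→∞) x^(5/ln(7x))
  Then ln(L) = lim(x→∞) [exponent × ln(base)]
  Evaluate using L'Hôpital or standard limits, then exponentiate.
  L = e^(5)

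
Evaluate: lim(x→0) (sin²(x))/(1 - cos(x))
This is a 0/0 indeterminate form.

Apply L'Hôpital's rule: differentiate numerator and denominator separately.
  f(x) = sin(x)^2   ⇒   f'(x) = 2·sin(x)·cos(x)
  g(x) = 1 - cos(x)   ⇒   g'(x) = sin(x)
  lim(x→0) f'(x)/g'(x) = lim(x→0) (2·sin(x)·cos(x))/(sin(x))
  = 2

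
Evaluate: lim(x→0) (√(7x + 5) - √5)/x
This is a standard limit.

Factor or rationalize the expression:
  lim(x→0) (√(7x + 5) - √5)/x = 7·sqrt(5)/10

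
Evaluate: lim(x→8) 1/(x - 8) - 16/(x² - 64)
This is an ∞-∞ indeterminate form.

Combine fractions or rationalize to convert ∞-∞ to 0/0 form:
  lim(x→8) 1/(x - 8) - 16/(x² - 64) = 1/16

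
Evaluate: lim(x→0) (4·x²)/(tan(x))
This is a 0/0 indeterminate form.

Apply L'Hôpital's rule: differentiate numerator and denominator separately.
  f(x) = 4·x^2   ⇒   f'(x) = 8·x
  g(x) = tan(x)   ⇒   g'(x) = tan(x)^2 + 1
  lim(x→0) f'(x)/g'(x) = lim(x→0) (8·x)/(tan(x)^2 + 1)
  = 0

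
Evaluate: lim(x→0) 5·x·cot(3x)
This is a 0·∞ indeterminate form.

Rewrite 0·∞ as a quotient (0/0 or ∞/∞ form), then apply L'Hôpital's rule:
  lim(x→0) 5·x·cot(3x) = 5/3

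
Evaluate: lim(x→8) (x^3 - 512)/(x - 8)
This is a standard limit.

Factor or rationalize the expression:
  lim(x→8) (x^3 - 512)/(x - 8) = 192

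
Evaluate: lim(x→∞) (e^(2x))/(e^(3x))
This is an ∞/∞ indeterminate form.

Apply L'Hôpital's rule: differentiate numerator and denominator separately.
  f(x) = e^(2·x)   ⇒   f'(x) = 2·e^(2·x)
  g(x) = e^(3·x)   ⇒   g'(x) = 3·e^(3·x)
  lim(x→∞) f'(x)/g'(x) = lim(x→∞) (2·e^(2·x))/(3·e^(3·x))
  = 0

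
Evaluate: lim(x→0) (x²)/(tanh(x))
This is a 0/0 indeterminate form.

Apply L'Hôpital's rule: differentiate numerator and denominator separately.
  f(x) = x^2   ⇒   f'(x) = 2·x
  g(x) = tanh(x)   ⇒   g'(x) = 1 - tanh(x)^2
  lim(x→0) f'(x)/g'(x) = lim(x→0) (2·x)/(1 - tanh(x)^2)
  = 0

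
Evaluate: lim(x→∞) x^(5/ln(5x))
This is an exponential indeterminate form.

For exponential indeterminate forms, take the natural log:
  Let L = lim(x→∞) x^(5/ln(5x))
  Then ln(L) = lim(x→∞) [exponent × ln(base)]
  Evaluate using L'Hôpital or standard limits, then exponentiate.
  L = e^(5)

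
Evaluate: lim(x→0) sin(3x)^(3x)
This is an exponential indeterminate form.

For exponential indeterminate forms, take the natural log:
  Let L = lim(x→0) sin(3x)^(3x)
  Then ln(L) = lim(x→0) [exponent × ln(base)]
  Evaluate using L'Hôpital or standard limits, then exponentiate.
  L = 1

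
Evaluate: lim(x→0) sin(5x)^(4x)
This is an exponential indeterminate form.

For exponential indeterminate forms, take the natural log:
  Let L = lim(x→0) sin(5x)^(4x)
  Then ln(L) = lim(x→0) [exponent × ln(base)]
  Evaluate using L'Hôpital or standard limits, then exponentiate.
  L = 1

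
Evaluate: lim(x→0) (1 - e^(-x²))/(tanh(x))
This is a 0/0 indeterminate form.

Apply L'Hôpital's rule: differentiate numerator and denominator separately.
  f(x) = 1 - e^(-x^2)   ⇒   f'(x) = 2·x·e^(-x^2)
  g(x) = tanh(x)   ⇒   g'(x) = 1 - tanh(x)^2
  lim(x→0) f'(x)/g'(x) = lim(x→0) (2·x·e^(-x^2))/(1 - tanh(x)^2)
  = 0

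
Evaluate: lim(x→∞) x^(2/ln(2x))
This is an exponential indeterminate form.

For exponential indeterminate forms, take the natural log:
  Let L = lim(x→∞) x^(2/ln(2x))
  Then ln(L) = lim(x→∞) [exponent × ln(base)]
  Evaluate using L'Hôpital or standard limits, then exponentiate.
  L = e²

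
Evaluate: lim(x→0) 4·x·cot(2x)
This is a 0·∞ indeterminate form.

Rewrite 0·∞ as a quotient (0/0 or ∞/∞ form), then apply L'Hôpital's rule:
  lim(x→0) 4·x·cot(2x) = 2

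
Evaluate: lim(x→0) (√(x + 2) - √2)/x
This is a standard limit.

Factor or rationalize the expression:
  lim(x→0) (√(x + 2) - √2)/x = sqrt(2)/4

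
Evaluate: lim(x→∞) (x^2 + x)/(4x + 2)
This is an ∞/∞ indeterminate form.

Apply L'Hôpital's rule: differentiate numerator and denominator separately.
  f(x) = x^2 + x   ⇒   f'(x) = 2·x + 1
  g(x) = 4·x + 2   ⇒   g'(x) = 4
  lim(x→∞) f'(x)/g'(x) = lim(x→∞) (2·x + 1)/(4)
  = ∞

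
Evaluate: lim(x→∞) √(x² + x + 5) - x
This is an ∞-∞ indeterminate form.

Combine fractions or rationalize to convert ∞-∞ to 0/0 form:
  lim(x→∞) √(x² + x + 5) - x = 1/2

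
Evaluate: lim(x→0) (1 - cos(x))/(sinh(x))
This is a 0/0 indeterminate form.

Apply L'Hôpital's rule: differentiate numerator and denominator separately.
  f(x) = 1 - cos(x)   ⇒   f'(x) = sin(x)
  g(x) = sinh(x)   ⇒   g'(x) = cosh(x)
  lim(x→0) f'(x)/g'(x) = lim(x→0) (sin(x))/(cosh(x))
  = 0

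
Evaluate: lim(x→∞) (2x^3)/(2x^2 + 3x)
This is an ∞/∞ indeterminate form.

Apply L'Hôpital's rule: differentiate numerator and denominator separately.
  f(x) = 2·x^3   ⇒   f'(x) = 6·x^2
  g(x) = 2·x^2 + 3·x   ⇒   g'(x) = 4·x + 3
  lim(x→∞) f'(x)/g'(x) = lim(x→∞) (6·x^2)/(4·x + 3)
  = ∞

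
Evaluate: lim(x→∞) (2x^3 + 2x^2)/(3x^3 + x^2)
This is an ∞/∞ indeterminate form.

Apply L'Hôpital's rule: differentiate numerator and denominator separately.
  f(x) = 2·x^3 + 2·x^2   ⇒   f'(x) = 6·x^2 + 4·x
  g(x) = 3·x^3 + x^2   ⇒   g'(x) = 9·x^2 + 2·x
  lim(x→∞) f'(x)/g'(x) = lim(x→∞) (6·x^2 + 4·x)/(9·x^2 + 2·x)
  = 2/3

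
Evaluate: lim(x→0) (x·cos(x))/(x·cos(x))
This is a 0/0 indeterminate form.

Apply L'Hôpital's rule: differentiate numerator and denominator separately.
  f(x) = x·cos(x)   ⇒   f'(x) = -x·sin(x) + cos(x)
  g(x) = x·cos(x)   ⇒   g'(x) = -x·sin(x) + cos(x)
  lim(x→0) f'(x)/g'(x) = lim(x→0) (-x·sin(x) + cos(x))/(-x·sin(x) + cos(x))
  = 1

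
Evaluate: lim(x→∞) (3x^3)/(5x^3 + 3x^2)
This is an ∞/∞ indeterminate form.

Apply L'Hôpital's rule: differentiate numerator and denominator separately.
  f(x) = 3·x^3   ⇒   f'(x) = 9·x^2
  g(x) = 5·x^3 + 3·x^2   ⇒   g'(x) = 15·x^2 + 6·x
  lim(x→∞) f'(x)/g'(x) = lim(x→∞) (9·x^2)/(15·x^2 + 6·x)
  = 3/5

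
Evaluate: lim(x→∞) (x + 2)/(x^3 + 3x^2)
This is an ∞/∞ indeterminate form.

Apply L'Hôpital's rule: differentiate numerator and denominator separately.
  f(x) = x + 2   ⇒   f'(x) = 1
  g(x) = x^3 + 3·x^2   ⇒   g'(x) = 3·x^2 + 6·x
  lim(x→∞) f'(x)/g'(x) = lim(x→∞) (1)/(3·x^2 + 6·x)
  = 0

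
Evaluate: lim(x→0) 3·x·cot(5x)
This is a 0·∞ indeterminate form.

Rewrite 0·∞ as a quotient (0/0 or ∞/∞ form), then apply L'Hôpital's rule:
  lim(x→0) 3·x·cot(5x) = 3/5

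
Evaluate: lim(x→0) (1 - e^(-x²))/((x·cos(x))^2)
This is a 0/0 indeterminate form.

Apply L'Hôpital's rule: differentiate numerator and denominator separately.
  f(x) = 1 - e^(-x^2)   ⇒   f'(x) = 2·x·e^(-x^2)
  g(x) = x^2·cos(x)^2   ⇒   g'(x) = -2·x^2·sin(x)·cos(x) + 2·x·cos(x)^2
  lim(x→0) f'(x)/g'(x) = lim(x→0) (2·x·e^(-x^2))/(-2·x^2·sin(x)·cos(x) + 2·x·cos(x)^2)
  = 1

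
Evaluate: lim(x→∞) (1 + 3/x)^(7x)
This is an exponential indeterminate form.

For exponential indeterminate forms, take the natural log:
  Let L = lim(x→∞) (1 + 3/x)^(7x)
  Then ln(L) = lim(x→∞) [exponent × ln(base)]
  Evaluate using L'Hôpital or standard limits, then exponentiate.
  L = e^(21)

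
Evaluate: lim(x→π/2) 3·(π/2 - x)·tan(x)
This is a 0·∞ indeterminate form.

Rewrite 0·∞ as a quotient (0/0 or ∞/∞ form), then apply L'Hôpital's rule:
  lim(x→π/2) 3·(π/2 - x)·tan(x) = 3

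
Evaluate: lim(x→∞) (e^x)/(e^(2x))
This is an ∞/∞ indeterminate form.

Apply L'Hôpital's rule: differentiate numerator and denominator separately.
  f(x) = e^(x)   ⇒   f'(x) = e^(x)
  g(x) = e^(2·x)   ⇒   g'(x) = 2·e^(2·x)
  lim(x→∞) f'(x)/g'(x) = lim(x→∞) (e^(x))/(2·e^(2·x))
  = 0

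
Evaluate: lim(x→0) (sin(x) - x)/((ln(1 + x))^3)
This is a 0/0 indeterminate form.

Apply L'Hôpital's rule: differentiate numerator and denominator separately.
  f(x) = -x + sin(x)   ⇒   f'(x) = cos(x) - 1
  g(x) = ln(x + 1)^3   ⇒   g'(x) = 3·ln(x + 1)^2/(x + 1)
  lim(x→0) f'(x)/g'(x) = lim(x→0) (cos(x) - 1)/(3·ln(x + 1)^2/(x + 1))
  = -1/6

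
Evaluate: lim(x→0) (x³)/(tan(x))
This is a 0/0 indeterminate form.

Apply L'Hôpital's rule: differentiate numerator and denominator separately.
  f(x) = x^3   ⇒   f'(x) = 3·x^2
  g(x) = tan(x)   ⇒   g'(x) = tan(x)^2 + 1
  lim(x→0) f'(x)/g'(x) = lim(x→0) (3·x^2)/(tan(x)^2 + 1)
  = 0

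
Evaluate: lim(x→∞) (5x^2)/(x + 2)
This is an ∞/∞ indeterminate form.

Apply L'Hôpital's rule: differentiate numerator and denominator separately.
  f(x) = 5·x^2   ⇒   f'(x) = 10·x
  g(x) = x + 2   ⇒   g'(x) = 1
  lim(x→∞) f'(x)/g'(x) = lim(x→∞) (10·x)/(1)
  = ∞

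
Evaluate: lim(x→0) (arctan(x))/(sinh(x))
This is a 0/0 indeterminate form.

Apply L'Hôpital's rule: differentiate numerator and denominator separately.
  f(x) = atan(x)   ⇒   f'(x) = 1/(x^2 + 1)
  g(x) = sinh(x)   ⇒   g'(x) = cosh(x)
  lim(x→0) f'(x)/g'(x) = lim(x→0) (1/(x^2 + 1))/(cosh(x))
  = 1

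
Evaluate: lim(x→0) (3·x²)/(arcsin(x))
This is a 0/0 indeterminate form.

Apply L'Hôpital's rule: differentiate numerator and denominator separately.
  f(x) = 3·x^2   ⇒   f'(x) = 6·x
  g(x) = asin(x)   ⇒   g'(x) = 1/sqrt(1 - x^2)
  lim(x→0) f'(x)/g'(x) = lim(x→0) (6·x)/(1/sqrt(1 - x^2))
  = 0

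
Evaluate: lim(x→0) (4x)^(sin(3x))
This is an exponential indeterminate form.

For exponential indeterminate forms, take the natural log:
  Let L = lim(x→0) (4x)^(sin(3x))
  Then ln(L) = lim(x→0) [exponent × ln(base)]
  Evaluate using L'Hôpital or standard limits, then exponentiate.
  L = 1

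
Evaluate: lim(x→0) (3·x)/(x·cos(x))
This is a 0/0 indeterminate form.

Apply L'Hôpital's rule: differentiate numerator and denominator separately.
  f(x) = 3·x   ⇒   f'(x) = 3
  g(x) = x·cos(x)   ⇒   g'(x) = -x·sin(x) + cos(x)
  lim(x→0) f'(x)/g'(x) = lim(x→0) (3)/(-x·sin(x) + cos(x))
  = 3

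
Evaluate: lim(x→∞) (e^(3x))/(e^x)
This is an ∞/∞ indeterminate form.

Apply L'Hôpital's rule: differentiate numerator and denominator separately.
  f(x) = e^(3·x)   ⇒   f'(x) = 3·e^(3·x)
  g(x) = e^(x)   ⇒   g'(x) = e^(x)
  lim(x→∞) f'(x)/g'(x) = lim(x→∞) (3·e^(3·x))/(e^(x))
  = ∞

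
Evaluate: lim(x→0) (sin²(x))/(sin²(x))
This is a 0/0 indeterminate form.

Apply L'Hôpital's rule: differentiate numerator and denominator separately.
  f(x) = sin(x)^2   ⇒   f'(x) = 2·sin(x)·cos(x)
  g(x) = sin(x)^2   ⇒   g'(x) = 2·sin(x)·cos(x)
  lim(x→0) f'(x)/g'(x) = lim(x→0) (2·sin(x)·cos(x))/(2·sin(x)·cos(x))
  = 1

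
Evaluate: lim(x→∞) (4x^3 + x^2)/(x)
This is an ∞/∞ indeterminate form.

Apply L'Hôpital's rule: differentiate numerator and denominator separately.
  f(x) = 4·x^3 + x^2   ⇒   f'(x) = 12·x^2 + 2·x
  g(x) = x   ⇒   g'(x) = 1
  lim(x→∞) f'(x)/g'(x) = lim(x→∞) (12·x^2 + 2·x)/(1)
  = ∞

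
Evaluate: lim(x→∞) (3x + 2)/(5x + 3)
This is an ∞/∞ indeterminate form.

Apply L'Hôpital's rule: differentiate numerator and denominator separately.
  f(x) = 3·x + 2   ⇒   f'(x) = 3
  g(x) = 5·x + 3   ⇒   g'(x) = 5
  lim(x→∞) f'(x)/g'(x) = lim(x→∞) (3)/(5)
  = 3/5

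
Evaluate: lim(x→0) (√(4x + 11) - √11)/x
This is a standard limit.

Factor or rationalize the expression:
  lim(x→0) (√(4x + 11) - √11)/x = 2·sqrt(11)/11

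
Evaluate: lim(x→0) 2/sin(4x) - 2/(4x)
This is an ∞-∞ indeterminate form.

Combine fractions or rationalize to convert ∞-∞ to 0/0 form:
  lim(x→0) 2/sin(4x) - 2/(4x) = 0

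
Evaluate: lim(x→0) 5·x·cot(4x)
This is a 0·∞ indeterminate form.

Rewrite 0·∞ as a quotient (0/0 or ∞/∞ form), then apply L'Hôpital's rule:
  lim(x→0) 5·x·cot(4x) = 5/4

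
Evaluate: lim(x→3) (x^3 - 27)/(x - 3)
This is a standard limit.

Factor or rationalize the expression:
  lim(x→3) (x^3 - 27)/(x - 3) = 27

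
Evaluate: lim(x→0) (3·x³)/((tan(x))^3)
This is a 0/0 indeterminate form.

Apply L'Hôpital's rule: differentiate numerator and denominator separately.
  f(x) = 3·x^3   ⇒   f'(x) = 9·x^2
  g(x) = tan(x)^3   ⇒   g'(x) = (3·tan(x)^2 + 3)·tan(x)^2
  lim(x→0) f'(x)/g'(x) = lim(x→0) (9·x^2)/((3·tan(x)^2 + 3)·tan(x)^2)
  = 3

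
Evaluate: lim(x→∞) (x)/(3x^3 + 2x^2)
This is an ∞/∞ indeterminate form.

Apply L'Hôpital's rule: differentiate numerator and denominator separately.
  f(x) = x   ⇒   f'(x) = 1
  g(x) = 3·x^3 + 2·x^2   ⇒   g'(x) = 9·x^2 + 4·x
  lim(x→∞) f'(x)/g'(x) = lim(x→∞) (1)/(9·x^2 + 4·x)
  = 0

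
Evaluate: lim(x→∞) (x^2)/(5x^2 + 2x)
This is an ∞/∞ indeterminate form.

Apply L'Hôpital's rule: differentiate numerator and denominator separately.
  f(x) = x^2   ⇒   f'(x) = 2·x
  g(x) = 5·x^2 + 2·x   ⇒   g'(x) = 10·x + 2
  lim(x→∞) f'(x)/g'(x) = lim(x→∞) (2·x)/(10·x + 2)
  = 1/5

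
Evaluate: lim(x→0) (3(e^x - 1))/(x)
This is a 0/0 indeterminate form.

Apply L'Hôpital's rule: differentiate numerator and denominator separately.
  f(x) = 3·e^(x) - 3   ⇒   f'(x) = 3·e^(x)
  g(x) = x   ⇒   g'(x) = 1
  lim(x→0) f'(x)/g'(x) = lim(x→0) (3·e^(x))/(1)
  = 3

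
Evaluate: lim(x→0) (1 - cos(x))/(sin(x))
This is a 0/0 indeterminate form.

Apply L'Hôpital's rule: differentiate numerator and denominator separately.
  f(x) = 1 - cos(x)   ⇒   f'(x) = sin(x)
  g(x) = sin(x)   ⇒   g'(x) = cos(x)
  lim(x→0) f'(x)/g'(x) = lim(x→0) (sin(x))/(cos(x))
  = 0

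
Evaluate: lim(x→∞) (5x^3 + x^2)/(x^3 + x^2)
This is an ∞/∞ indeterminate form.

Apply L'Hôpital's rule: differentiate numerator and denominator separately.
  f(x) = 5·x^3 + x^2   ⇒   f'(x) = 15·x^2 + 2·x
  g(x) = x^3 + x^2   ⇒   g'(x) = 3·x^2 + 2·x
  lim(x→∞) f'(x)/g'(x) = lim(x→∞) (15·x^2 + 2·x)/(3·x^2 + 2·x)
  = 5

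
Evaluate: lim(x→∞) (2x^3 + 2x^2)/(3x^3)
This is an ∞/∞ indeterminate form.

Apply L'Hôpital's rule: differentiate numerator and denominator separately.
  f(x) = 2·x^3 + 2·x^2   ⇒   f'(x) = 6·x^2 + 4·x
  g(x) = 3·x^3   ⇒   g'(x) = 9·x^2
  lim(x→∞) f'(x)/g'(x) = lim(x→∞) (6·x^2 + 4·x)/(9·x^2)
  = 2/3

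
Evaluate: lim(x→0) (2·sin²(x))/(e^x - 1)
This is a 0/0 indeterminate form.

Apply L'Hôpital's rule: differentiate numerator and denominator separately.
  f(x) = 2·sin(x)^2   ⇒   f'(x) = 4·sin(x)·cos(x)
  g(x) = e^(x) - 1   ⇒   g'(x) = e^(x)
  lim(x→0) f'(x)/g'(x) = lim(x→0) (4·sin(x)·cos(x))/(e^(x))
  = 0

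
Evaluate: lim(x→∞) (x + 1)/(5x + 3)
This is an ∞/∞ indeterminate form.

Apply L'Hôpital's rule: differentiate numerator and denominator separately.
  f(x) = x + 1   ⇒   f'(x) = 1
  g(x) = 5·x + 3   ⇒   g'(x) = 5
  lim(x→∞) f'(x)/g'(x) = lim(x→∞) (1)/(5)
  = 1/5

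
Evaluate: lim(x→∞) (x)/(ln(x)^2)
This is an ∞/∞ indeterminate form.

Apply L'Hôpital's rule: differentiate numerator and denominator separately.
  f(x) = x   ⇒   f'(x) = 1
  g(x) = ln(x)^2   ⇒   g'(x) = 2·ln(x)/x
  lim(x→∞) f'(x)/g'(x) = lim(x→∞) (1)/(2·ln(x)/x)
  = ∞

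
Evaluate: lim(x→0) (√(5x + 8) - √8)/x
This is a standard limit.

Factor or rationalize the expression:
  lim(x→0) (√(5x + 8) - √8)/x = 5·sqrt(2)/8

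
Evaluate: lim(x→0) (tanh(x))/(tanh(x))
This is a 0/0 indeterminate form.

Apply L'Hôpital's rule: differentiate numerator and denominator separately.
  f(x) = tanh(x)   ⇒   f'(x) = 1 - tanh(x)^2
  g(x) = tanh(x)   ⇒   g'(x) = 1 - tanh(x)^2
  lim(x→0) f'(x)/g'(x) = lim(x→0) (1 - tanh(x)^2)/(1 - tanh(x)^2)
  = 1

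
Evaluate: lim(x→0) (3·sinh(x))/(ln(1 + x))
This is a 0/0 indeterminate form.

Apply L'Hôpital's rule: differentiate numerator and denominator separately.
  f(x) = 3·sinh(x)   ⇒   f'(x) = 3·cosh(x)
  g(x) = ln(x + 1)   ⇒   g'(x) = 1/(x + 1)
  lim(x→0) f'(x)/g'(x) = lim(x→0) (3·cosh(x))/(1/(x + 1))
  = 3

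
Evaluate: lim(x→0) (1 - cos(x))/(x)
This is a 0/0 indeterminate form.

Apply L'Hôpital's rule: differentiate numerator and denominator separately.
  f(x) = 1 - cos(x)   ⇒   f'(x) = sin(x)
  g(x) = x   ⇒   g'(x) = 1
  lim(x→0) f'(x)/g'(x) = lim(x→0) (sin(x))/(1)
  = 0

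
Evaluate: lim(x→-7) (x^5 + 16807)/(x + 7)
This is a standard limit.

Factor or rationalize the expression:
  lim(x→-7) (x^5 + 16807)/(x + 7) = 12005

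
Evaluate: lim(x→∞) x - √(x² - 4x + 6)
This is an ∞-∞ indeterminate form.

Combine fractions or rationalize to convert ∞-∞ to 0/0 form:
  lim(x→∞) x - √(x² - 4x + 6) = 2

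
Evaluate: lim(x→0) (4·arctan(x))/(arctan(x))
This is a 0/0 indeterminate form.

Apply L'Hôpital's rule: differentiate numerator and denominator separately.
  f(x) = 4·atan(x)   ⇒   f'(x) = 4/(x^2 + 1)
  g(x) = atan(x)   ⇒   g'(x) = 1/(x^2 + 1)
  lim(x→0) f'(x)/g'(x) = lim(x→0) (4/(x^2 + 1))/(1/(x^2 + 1))
  = 4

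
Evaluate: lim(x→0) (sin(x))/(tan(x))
This is a 0/0 indeterminate form.

Apply L'Hôpital's rule: differentiate numerator and denominator separately.
  f(x) = sin(x)   ⇒   f'(x) = cos(x)
  g(x) = tan(x)   ⇒   g'(x) = tan(x)^2 + 1
  lim(x→0) f'(x)/g'(x) = lim(x→0) (cos(x))/(tan(x)^2 + 1)
  = 1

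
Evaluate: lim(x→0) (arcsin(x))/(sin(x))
This is a 0/0 indeterminate form.

Apply L'Hôpital's rule: differentiate numerator and denominator separately.
  f(x) = asin(x)   ⇒   f'(x) = 1/sqrt(1 - x^2)
  g(x) = sin(x)   ⇒   g'(x) = cos(x)
  lim(x→0) f'(x)/g'(x) = lim(x→0) (1/sqrt(1 - x^2))/(cos(x))
  = 1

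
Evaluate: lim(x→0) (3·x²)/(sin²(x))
This is a 0/0 indeterminate form.

Apply L'Hôpital's rule: differentiate numerator and denominator separately.
  f(x) = 3·x^2   ⇒   f'(x) = 6·x
  g(x) = sin(x)^2   ⇒   g'(x) = 2·sin(x)·cos(x)
  lim(x→0) f'(x)/g'(x) = lim(x→0) (6·x)/(2·sin(x)·cos(x))
  = 3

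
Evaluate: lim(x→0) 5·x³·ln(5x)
This is a 0·∞ indeterminate form.

Rewrite 0·∞ as a quotient (0/0 or ∞/∞ form), then apply L'Hôpital's rule:
  lim(x→0) 5·x³·ln(5x) = 0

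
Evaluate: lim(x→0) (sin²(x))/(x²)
This is a 0/0 indeterminate form.

Apply L'Hôpital's rule: differentiate numerator and denominator separately.
  f(x) = sin(x)^2   ⇒   f'(x) = 2·sin(x)·cos(x)
  g(x) = x^2   ⇒   g'(x) = 2·x
  lim(x→0) f'(x)/g'(x) = lim(x→0) (2·sin(x)·cos(x))/(2·x)
  = 1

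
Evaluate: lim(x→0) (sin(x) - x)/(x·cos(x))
This is a 0/0 indeterminate form.

Apply L'Hôpital's rule: differentiate numerator and denominator separately.
  f(x) = -x + sin(x)   ⇒   f'(x) = cos(x) - 1
  g(x) = x·cos(x)   ⇒   g'(x) = -x·sin(x) + cos(x)
  lim(x→0) f'(x)/g'(x) = lim(x→0) (cos(x) - 1)/(-x·sin(x) + cos(x))
  = 0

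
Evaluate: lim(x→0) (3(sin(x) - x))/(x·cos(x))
This is a 0/0 indeterminate form.

Apply L'Hôpital's rule: differentiate numerator and denominator separately.
  f(x) = -3·x + 3·sin(x)   ⇒   f'(x) = 3·cos(x) - 3
  g(x) = x·cos(x)   ⇒   g'(x) = -x·sin(x) + cos(x)
  lim(x→0) f'(x)/g'(x) = lim(x→0) (3·cos(x) - 3)/(-x·sin(x) + cos(x))
  = 0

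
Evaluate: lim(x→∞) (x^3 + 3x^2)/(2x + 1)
This is an ∞/∞ indeterminate form.

Apply L'Hôpital's rule: differentiate numerator and denominator separately.
  f(x) = x^3 + 3·x^2   ⇒   f'(x) = 3·x^2 + 6·x
  g(x) = 2·x + 1   ⇒   g'(x) = 2
  lim(x→∞) f'(x)/g'(x) = lim(x→∞) (3·x^2 + 6·x)/(2)
  = ∞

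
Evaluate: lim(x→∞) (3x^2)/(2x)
This is an ∞/∞ indeterminate form.

Apply L'Hôpital's rule: differentiate numerator and denominator separately.
  f(x) = 3·x^2   ⇒   f'(x) = 6·x
  g(x) = 2·x   ⇒   g'(x) = 2
  lim(x→∞) f'(x)/g'(x) = lim(x→∞) (6·x)/(2)
  = ∞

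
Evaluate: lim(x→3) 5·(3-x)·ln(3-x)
This is a 0·∞ indeterminate form.

Rewrite 0·∞ as a quotient (0/0 or ∞/∞ form), then apply L'Hôpital's rule:
  lim(x→3) 5·(3-x)·ln(3-x) = 0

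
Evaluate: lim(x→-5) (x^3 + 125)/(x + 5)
This is a standard limit.

Factor or rationalize the expression:
  lim(x→-5) (x^3 + 125)/(x + 5) = 75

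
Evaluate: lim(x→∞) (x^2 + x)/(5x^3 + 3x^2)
This is an ∞/∞ indeterminate form.

Apply L'Hôpital's rule: differentiate numerator and denominator separately.
  f(x) = x^2 + x   ⇒   f'(x) = 2·x + 1
  g(x) = 5·x^3 + 3·x^2   ⇒   g'(x) = 15·x^2 + 6·x
  lim(x→∞) f'(x)/g'(x) = lim(x→∞) (2·x + 1)/(15·x^2 + 6·x)
  = 0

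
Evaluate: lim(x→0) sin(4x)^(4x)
This is an exponential indeterminate form.

For exponential indeterminate forms, take the natural log:
  Let L = lim(x→0) sin(4x)^(4x)
  Then ln(L) = lim(x→0) [exponent × ln(base)]
  Evaluate using L'Hôpital or standard limits, then exponentiate.
  L = 1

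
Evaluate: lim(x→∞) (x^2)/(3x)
This is an ∞/∞ indeterminate form.

Apply L'Hôpital's rule: differentiate numerator and denominator separately.
  f(x) = x^2   ⇒   f'(x) = 2·x
  g(x) = 3·x   ⇒   g'(x) = 3
  lim(x→∞) f'(x)/g'(x) = lim(x→∞) (2·x)/(3)
  = ∞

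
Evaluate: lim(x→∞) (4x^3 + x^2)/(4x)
This is an ∞/∞ indeterminate form.

Apply L'Hôpital's rule: differentiate numerator and denominator separately.
  f(x) = 4·x^3 + x^2   ⇒   f'(x) = 12·x^2 + 2·x
  g(x) = 4·x   ⇒   g'(x) = 4
  lim(x→∞) f'(x)/g'(x) = lim(x→∞) (12·x^2 + 2·x)/(4)
  = ∞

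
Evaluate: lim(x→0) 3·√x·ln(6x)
This is a 0·∞ indeterminate form.

Rewrite 0·∞ as a quotient (0/0 or ∞/∞ form), then apply L'Hôpital's rule:
  lim(x→0) 3·√x·ln(6x) = 0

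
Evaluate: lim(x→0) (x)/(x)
This is a 0/0 indeterminate form.

Apply L'Hôpital's rule: differentiate numerator and denominator separately.
  f(x) = x   ⇒   f'(x) = 1
  g(x) = x   ⇒   g'(x) = 1
  lim(x→0) f'(x)/g'(x) = lim(x→0) (1)/(1)
  = 1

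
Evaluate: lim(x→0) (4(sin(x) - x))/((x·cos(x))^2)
This is a 0/0 indeterminate form.

Apply L'Hôpital's rule: differentiate numerator and denominator separately.
  f(x) = -4·x + 4·sin(x)   ⇒   f'(x) = 4·cos(x) - 4
  g(x) = x^2·cos(x)^2   ⇒   g'(x) = -2·x^2·sin(x)·cos(x) + 2·x·cos(x)^2
  lim(x→0) f'(x)/g'(x) = lim(x→0) (4·cos(x) - 4)/(-2·x^2·sin(x)·cos(x) + 2·x·cos(x)^2)
  = 0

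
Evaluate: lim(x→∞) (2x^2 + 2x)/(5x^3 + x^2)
This is an ∞/∞ indeterminate form.

Apply L'Hôpital's rule: differentiate numerator and denominator separately.
  f(x) = 2·x^2 + 2·x   ⇒   f'(x) = 4·x + 2
  g(x) = 5·x^3 + x^2   ⇒   g'(x) = 15·x^2 + 2·x
  lim(x→∞) f'(x)/g'(x) = lim(x→∞) (4·x + 2)/(15·x^2 + 2·x)
  = 0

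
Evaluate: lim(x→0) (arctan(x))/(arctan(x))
This is a 0/0 indeterminate form.

Apply L'Hôpital's rule: differentiate numerator and denominator separately.
  f(x) = atan(x)   ⇒   f'(x) = 1/(x^2 + 1)
  g(x) = atan(x)   ⇒   g'(x) = 1/(x^2 + 1)
  lim(x→0) f'(x)/g'(x) = lim(x→0) (1/(x^2 + 1))/(1/(x^2 + 1))
  = 1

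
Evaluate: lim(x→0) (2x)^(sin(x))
This is an exponential indeterminate form.

For exponential indeterminate forms, take the natural log:
  Let L = lim(x→0) (2x)^(sin(x))
  Then ln(L) = lim(x→0) [exponent × ln(base)]
  Evaluate using L'Hôpital or standard limits, then exponentiate.
  L = 1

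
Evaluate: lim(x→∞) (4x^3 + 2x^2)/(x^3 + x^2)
This is an ∞/∞ indeterminate form.

Apply L'Hôpital's rule: differentiate numerator and denominator separately.
  f(x) = 4·x^3 + 2·x^2   ⇒   f'(x) = 12·x^2 + 4·x
  g(x) = x^3 + x^2   ⇒   g'(x) = 3·x^2 + 2·x
  lim(x→∞) f'(x)/g'(x) = lim(x→∞) (12·x^2 + 4·x)/(3·x^2 + 2·x)
  = 4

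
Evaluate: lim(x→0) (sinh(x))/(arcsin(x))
This is a 0/0 indeterminate form.

Apply L'Hôpital's rule: differentiate numerator and denominator separately.
  f(x) = sinh(x)   ⇒   f'(x) = cosh(x)
  g(x) = asin(x)   ⇒   g'(x) = 1/sqrt(1 - x^2)
  lim(x→0) f'(x)/g'(x) = lim(x→0) (cosh(x))/(1/sqrt(1 - x^2))
  = 1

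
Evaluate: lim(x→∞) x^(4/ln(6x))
This is an exponential indeterminate form.

For exponential indeterminate forms, take the natural log:
  Let L = lim(x→∞) x^(4/ln(6x))
  Then ln(L) = lim(x→∞) [exponent × ln(base)]
  Evaluate using L'Hôpital or standard limits, then exponentiate.
  L = e^(4)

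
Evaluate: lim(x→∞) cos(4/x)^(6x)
This is an exponential indeterminate form.

For exponential indeterminate forms, take the natural log:
  Let L = lim(x→∞) cos(4/x)^(6x)
  Then ln(L) = lim(x→∞) [exponent × ln(base)]
  Evaluate using L'Hôpital or standard limits, then exponentiate.
  L = 1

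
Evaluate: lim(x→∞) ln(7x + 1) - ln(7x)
This is an ∞-∞ indeterminate form.

Combine fractions or rationalize to convert ∞-∞ to 0/0 form:
  lim(x→∞) ln(7x + 1) - ln(7x) = 0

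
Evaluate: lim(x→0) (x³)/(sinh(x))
This is a 0/0 indeterminate form.

Apply L'Hôpital's rule: differentiate numerator and denominator separately.
  f(x) = x^3   ⇒   f'(x) = 3·x^2
  g(x) = sinh(x)   ⇒   g'(x) = cosh(x)
  lim(x→0) f'(x)/g'(x) = lim(x→0) (3·x^2)/(cosh(x))
  = 0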